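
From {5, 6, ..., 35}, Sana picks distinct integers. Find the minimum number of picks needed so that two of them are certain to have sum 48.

A set avoiding the sum 48 can contain at most one of each pair {x, 48−x}, plus the 9 elements whose complement lies outside the range or equal to its own complement.
The integers 5, …, 24 (20 of them) are such a set: any two sum to at least 5+6 = 11 and at most 23+24 = 47 < 48.
Any 21st integer completes one of the 11 pairs, so 21 choices force a sum of 48.

21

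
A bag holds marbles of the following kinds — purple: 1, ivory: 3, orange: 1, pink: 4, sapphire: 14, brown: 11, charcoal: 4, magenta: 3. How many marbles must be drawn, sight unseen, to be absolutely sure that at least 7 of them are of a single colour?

By pigeonhole, put each drawn marble into a box by colour. The largest draw with every box below 7 takes min(count, 6) from each colour; colours with fewer than 6 contribute all they have.
Σ min(cᵢ, 6) = 1 + 3 + 1 + 4 + 6 + 6 + 4 + 3 = 28.
Draw number 28 + 1 = 29 must push one box to 7.

29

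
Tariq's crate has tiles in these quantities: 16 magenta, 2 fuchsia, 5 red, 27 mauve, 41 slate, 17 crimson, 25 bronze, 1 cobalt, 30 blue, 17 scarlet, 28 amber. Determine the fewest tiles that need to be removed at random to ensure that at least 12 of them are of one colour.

97

Pigeonhole: the 11 colours are the holes; the tiles drawn are the pigeons.
To avoid 12 of any one colour, the worst case takes at most 11 of each colour, or every tile of a colour that has fewer than 11.
That gives 11 + 2 + 5 + 11 + 11 + 11 + 11 + 1 + 11 + 11 + 11 = 96 tiles with no colour reaching 12.
The next tile forces some colour to 12, so 96 + 1 = 97.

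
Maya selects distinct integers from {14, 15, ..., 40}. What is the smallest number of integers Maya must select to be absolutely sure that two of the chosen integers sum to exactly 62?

Two chosen integers sum to 62 exactly when both halves of some pair {x, 62−x} with 22 ≤ x ≤ 62−x ≤ 40 are chosen — 9 such pairs.
The remaining 9 elements (those with no distinct partner in range) can never complete a 62-sum, so the worst case takes all of them and one from each pair: 9 + 9 = 18.
The 19th integer has to be the second member of some pair, so 18 + 1 = 19.

19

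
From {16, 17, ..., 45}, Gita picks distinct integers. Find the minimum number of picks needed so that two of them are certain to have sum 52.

21

Two chosen integers sum to 52 exactly when both halves of some pair {x, 52−x} with 16 ≤ x ≤ 52−x ≤ 36 are chosen — 10 such pairs.
The remaining 10 elements (those with no distinct partner in range) can never complete a 52-sum, so the worst case takes all of them and one from each pair: 10 + 10 = 20.
By the pigeonhole principle, the 21st integer has to be the second member of some pair, so 20 + 1 = 21.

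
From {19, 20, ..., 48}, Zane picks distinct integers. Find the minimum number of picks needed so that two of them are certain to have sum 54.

Two chosen integers sum to 54 exactly when both halves of some pair {x, 54−x} with 19 ≤ x ≤ 54−x ≤ 35 are chosen — 8 such pairs.
The remaining 14 elements (those with no distinct partner in range) can never complete a 54-sum, so the worst case takes all of them and one from each pair: 14 + 8 = 22.
By the pigeonhole principle, the 23rd integer has to be the second member of some pair, so 22 + 1 = 23.

23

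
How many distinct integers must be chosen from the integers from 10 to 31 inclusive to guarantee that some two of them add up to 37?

Group the elements by complementary pair {x, 37−x}: {10,27}, {11,26}, {12,25}, …, giving 9 two-element pairs and 4 integers whose partner 37−x falls outside [10,31].
By the pigeonhole principle, treating each of those 13 groups as a pigeonhole, one can pick one integer per group — 13 integers — with no two summing to 37.
The 14th integer lands in an occupied pair, forcing a sum of 37.

14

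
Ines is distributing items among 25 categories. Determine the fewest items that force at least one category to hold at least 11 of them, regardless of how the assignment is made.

251

With 250 items one could put exactly 10 in each of the 25 categories, and no category would reach 11.
One more item must land in a category that already has 10, giving it 11.
So 25 × 10 + 1 = 251 items are required.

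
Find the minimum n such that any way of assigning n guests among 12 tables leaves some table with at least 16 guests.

With 180 guests one could put exactly 15 in each of the 12 tables, and no table would reach 16.
One more guest must land in a table that already has 15, giving it 16.
So 12 × 15 + 1 = 181 guests are required.

181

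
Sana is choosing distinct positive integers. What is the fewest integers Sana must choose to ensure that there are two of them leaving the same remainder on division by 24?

25

The 24 residue classes mod 24 are the pigeonholes.
With 24 integers one could put 1 in each residue class and have no class reach 2.
The 25th integer pushes some class to 2, so 24·1 + 1 = 25.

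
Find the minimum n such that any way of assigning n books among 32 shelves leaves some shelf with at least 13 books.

385

With 384 books one could put exactly 12 in each of the 32 shelves, and no shelf would reach 13.
One more book must land in a shelf that already has 12, giving it 13.
So 32 × 12 + 1 = 385 books are required.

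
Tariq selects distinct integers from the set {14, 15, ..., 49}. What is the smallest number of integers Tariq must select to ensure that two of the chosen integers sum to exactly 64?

A set avoiding the sum 64 can contain at most one of each pair {x, 64−x}, plus the 2 elements whose complement lies outside the range or equal to its own complement.
The integers 14, …, 32 (19 of them) are such a set: any two sum to at least 14+15 = 29 and at most 31+32 = 63 < 64.
Any 20th integer completes one of the 17 pairs, so 20 choices force a sum of 64.

20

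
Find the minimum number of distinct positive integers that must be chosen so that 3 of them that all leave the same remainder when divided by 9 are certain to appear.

19

The 9 residue classes mod 9 are the pigeonholes.
With 18 integers one could put 2 in each residue class and have no class reach 3.
The 19th integer pushes some class to 3, so 9·2 + 1 = 19.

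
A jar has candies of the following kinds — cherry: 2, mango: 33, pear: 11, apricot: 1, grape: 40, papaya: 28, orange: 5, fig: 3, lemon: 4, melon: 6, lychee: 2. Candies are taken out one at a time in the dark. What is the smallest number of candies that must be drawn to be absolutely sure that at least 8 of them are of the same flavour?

52

An adversary could hand out at most 7 candies per flavour (7 flavours run out sooner): 2 + 7 + 7 + 1 + 7 + 7 + 5 + 3 + 4 + 6 + 2 = 51 candies and still no flavour has 8.
Pigeonhole: one more candy lands in a flavour already at 7, so 52 draws are enough and 51 are not.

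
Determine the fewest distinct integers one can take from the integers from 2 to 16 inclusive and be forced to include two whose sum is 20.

Two chosen integers sum to 20 exactly when both halves of some pair {x, 20−x} with 4 ≤ x ≤ 20−x ≤ 16 are chosen — 6 such pairs.
The remaining 3 elements (those with no distinct partner in range) can never complete a 20-sum, so the worst case takes all of them and one from each pair: 3 + 6 = 9.
By pigeonhole, the 10th integer has to be the second member of some pair, so 9 + 1 = 10.

10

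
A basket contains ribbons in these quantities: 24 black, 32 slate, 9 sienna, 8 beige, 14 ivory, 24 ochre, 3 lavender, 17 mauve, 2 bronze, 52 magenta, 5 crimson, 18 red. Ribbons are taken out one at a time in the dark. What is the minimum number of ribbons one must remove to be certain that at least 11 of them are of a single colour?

Pigeonhole: put each drawn ribbon into a box by colour. The largest draw with every box below 11 takes min(count, 10) from each colour; colours with fewer than 10 contribute all they have.
Σ min(cᵢ, 10) = 10 + 10 + 9 + 8 + 10 + 10 + 3 + 10 + 2 + 10 + 5 + 10 = 97.
Draw number 97 + 1 = 98 must push one box to 11.

98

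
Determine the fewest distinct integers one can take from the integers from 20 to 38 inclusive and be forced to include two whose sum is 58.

11

Two chosen integers sum to 58 exactly when both halves of some pair {x, 58−x} with 20 ≤ x ≤ 58−x ≤ 38 are chosen — 9 such pairs.
The remaining 1 element (those with no distinct partner in range) can never complete a 58-sum, so the worst case takes all of them and one from each pair: 1 + 9 = 10.
The 11th integer has to be the second member of some pair, so 10 + 1 = 11.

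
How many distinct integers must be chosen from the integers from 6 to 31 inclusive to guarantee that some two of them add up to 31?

Two chosen integers sum to 31 exactly when both halves of some pair {x, 31−x} with 6 ≤ x ≤ 31−x ≤ 25 are chosen — 10 such pairs.
The remaining 6 elements (those with no distinct partner in range) can never complete a 31-sum, so the worst case takes all of them and one from each pair: 6 + 10 = 16.
The 17th integer has to be the second member of some pair, so 16 + 1 = 17.

17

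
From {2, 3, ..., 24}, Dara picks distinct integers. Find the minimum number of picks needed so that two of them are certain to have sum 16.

18

Two chosen integers sum to 16 exactly when both halves of some pair {x, 16−x} with 2 ≤ x ≤ 16−x ≤ 14 are chosen — 6 such pairs.
The remaining 11 elements (those with no distinct partner in range) can never complete a 16-sum, so the worst case takes all of them and one from each pair: 11 + 6 = 17.
Pigeonhole: the 18th integer has to be the second member of some pair, so 17 + 1 = 18.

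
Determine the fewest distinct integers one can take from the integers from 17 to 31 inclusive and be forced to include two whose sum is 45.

10

Two chosen integers sum to 45 exactly when both halves of some pair {x, 45−x} with 17 ≤ x ≤ 45−x ≤ 28 are chosen — 6 such pairs.
The remaining 3 elements (those with no distinct partner in range) can never complete a 45-sum, so the worst case takes all of them and one from each pair: 3 + 6 = 9.
Pigeonhole: the 10th integer has to be the second member of some pair, so 9 + 1 = 10.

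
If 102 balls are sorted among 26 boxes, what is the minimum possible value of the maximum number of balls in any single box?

By the pigeonhole principle, the 26 boxes are the holes and the 102 balls are the pigeons.
If every box held at most 3 balls, the total would be at most 26 × 3 = 78, which is less than 102.
So some box holds at least ⌈102/26⌉ = 4 balls.

4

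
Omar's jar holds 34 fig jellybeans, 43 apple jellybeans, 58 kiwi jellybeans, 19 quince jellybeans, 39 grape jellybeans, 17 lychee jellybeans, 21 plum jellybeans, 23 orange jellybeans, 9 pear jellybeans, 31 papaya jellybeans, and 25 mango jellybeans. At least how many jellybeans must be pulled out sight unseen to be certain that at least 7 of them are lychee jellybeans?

309

In the worst case for collecting lychee jellybeans, every non-lychee jellybean comes out first.
There are 34 + 43 + 58 + 19 + 39 + 21 + 23 + 9 + 31 + 25 = 302 non-lychee jellybeans altogether.
After those, each further jellybean must be lychee, so 302 + 7 = 309 draws guarantee 7 lychee jellybeans.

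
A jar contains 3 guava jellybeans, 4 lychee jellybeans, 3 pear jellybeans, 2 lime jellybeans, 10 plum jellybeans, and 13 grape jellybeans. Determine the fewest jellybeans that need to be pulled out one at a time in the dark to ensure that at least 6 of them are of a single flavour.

23

By the pigeonhole principle, put each drawn jellybean into a box by flavour. The largest draw with every box below 6 takes min(count, 5) from each flavour; flavours with fewer than 5 contribute all they have.
Σ min(cᵢ, 5) = 3 + 4 + 3 + 2 + 5 + 5 = 22.
Draw number 22 + 1 = 23 must push one box to 6.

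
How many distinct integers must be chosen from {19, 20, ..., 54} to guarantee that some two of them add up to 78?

22

Two chosen integers sum to 78 exactly when both halves of some pair {x, 78−x} with 24 ≤ x ≤ 78−x ≤ 54 are chosen — 15 such pairs.
The remaining 6 elements (those with no distinct partner in range) can never complete a 78-sum, so the worst case takes all of them and one from each pair: 6 + 15 = 21.
By pigeonhole, the 22nd integer has to be the second member of some pair, so 21 + 1 = 22.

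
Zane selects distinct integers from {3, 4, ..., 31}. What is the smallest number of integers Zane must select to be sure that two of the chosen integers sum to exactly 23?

21

A set avoiding the sum 23 can contain at most one of each pair {x, 23−x}, plus the 11 elements whose complement lies outside the range.
The integers 12, …, 31 (20 of them) are such a set: any two sum to at least 12+13 = 25 > 23.
Pigeonhole: any 21st integer completes one of the 9 pairs, so 21 choices force a sum of 23.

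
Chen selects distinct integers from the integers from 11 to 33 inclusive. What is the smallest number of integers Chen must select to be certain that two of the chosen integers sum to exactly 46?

14

Two chosen integers sum to 46 exactly when both halves of some pair {x, 46−x} with 13 ≤ x ≤ 46−x ≤ 33 are chosen — 10 such pairs.
The remaining 3 elements (those with no distinct partner in range) can never complete a 46-sum, so the worst case takes all of them and one from each pair: 3 + 10 = 13.
Pigeonhole: the 14th integer has to be the second member of some pair, so 13 + 1 = 14.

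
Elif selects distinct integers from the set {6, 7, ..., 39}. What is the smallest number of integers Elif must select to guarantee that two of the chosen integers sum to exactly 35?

23

Two chosen integers sum to 35 exactly when both halves of some pair {x, 35−x} with 6 ≤ x ≤ 35−x ≤ 29 are chosen — 12 such pairs.
The remaining 10 elements (those with no distinct partner in range) can never complete a 35-sum, so the worst case takes all of them and one from each pair: 10 + 12 = 22.
The 23rd integer has to be the second member of some pair, so 22 + 1 = 23.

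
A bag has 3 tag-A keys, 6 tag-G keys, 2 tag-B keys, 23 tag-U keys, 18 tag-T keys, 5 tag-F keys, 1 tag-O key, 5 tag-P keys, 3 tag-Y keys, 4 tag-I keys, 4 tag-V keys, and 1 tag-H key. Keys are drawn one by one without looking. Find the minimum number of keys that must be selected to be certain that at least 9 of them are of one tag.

51

An adversary could hand out at most 8 keys per tag (10 tags run out sooner): 3 + 6 + 2 + 8 + 8 + 5 + 1 + 5 + 3 + 4 + 4 + 1 = 50 keys and still no tag has 9.
One more key lands in a tag already at 8, so 51 draws are enough and 50 are not.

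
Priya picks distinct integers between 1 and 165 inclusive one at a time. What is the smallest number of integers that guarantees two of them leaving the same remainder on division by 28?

29

The 28 residue classes mod 28 are the pigeonholes.
With 28 integers one could put 1 in each residue class and have no class reach 2.
The 29th integer pushes some class to 2, so 28·1 + 1 = 29.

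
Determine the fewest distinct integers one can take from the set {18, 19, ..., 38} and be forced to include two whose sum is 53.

A set avoiding the sum 53 can contain at most one of each pair {x, 53−x}, plus the 3 elements whose complement lies outside the range.
The integers 27, …, 38 (12 of them) are such a set: any two sum to at least 27+28 = 55 > 53.
Any 13th integer completes one of the 9 pairs, so 13 choices force a sum of 53.

13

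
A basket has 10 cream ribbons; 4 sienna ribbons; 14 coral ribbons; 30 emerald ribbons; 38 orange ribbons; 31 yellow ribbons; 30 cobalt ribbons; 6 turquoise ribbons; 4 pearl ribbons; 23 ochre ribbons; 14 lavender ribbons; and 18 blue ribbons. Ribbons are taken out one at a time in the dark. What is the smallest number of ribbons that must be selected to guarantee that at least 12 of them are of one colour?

113

An adversary could hand out at most 11 ribbons per colour (4 colours run out sooner): 10 + 4 + 11 + 11 + 11 + 11 + 11 + 6 + 4 + 11 + 11 + 11 = 112 ribbons and still no colour has 12.
By the pigeonhole principle, one more ribbon lands in a colour already at 11, so 113 draws are enough and 112 are not.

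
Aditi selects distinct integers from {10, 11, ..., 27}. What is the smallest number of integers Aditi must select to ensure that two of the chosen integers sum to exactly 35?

A set avoiding the sum 35 can contain at most one of each pair {x, 35−x}, plus the 2 elements whose complement lies outside the range.
The integers 18, …, 27 (10 of them) are such a set: any two sum to at least 18+19 = 37 > 35.
Pigeonhole: any 11th integer completes one of the 8 pairs, so 11 choices force a sum of 35.

11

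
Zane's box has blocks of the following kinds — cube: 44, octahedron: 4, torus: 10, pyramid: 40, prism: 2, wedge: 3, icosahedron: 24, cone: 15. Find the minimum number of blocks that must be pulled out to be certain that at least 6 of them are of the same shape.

35

Put each drawn block into a box by shape. The largest draw with every box below 6 takes min(count, 5) from each shape; shapes with fewer than 5 contribute all they have.
Σ min(cᵢ, 5) = 5 + 4 + 5 + 5 + 2 + 3 + 5 + 5 = 34.
Draw number 34 + 1 = 35 must push one box to 6.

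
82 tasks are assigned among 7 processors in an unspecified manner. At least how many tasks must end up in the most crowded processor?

The 7 processors are the holes and the 82 tasks are the pigeons.
If every processor held at most 11 tasks, the total would be at most 7 × 11 = 77, which is less than 82.
So some processor holds at least ⌈82/7⌉ = 12 tasks.

12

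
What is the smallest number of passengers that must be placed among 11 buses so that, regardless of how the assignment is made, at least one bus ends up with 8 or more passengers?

78

With 77 passengers one could put exactly 7 in each of the 11 buses, and no bus would reach 8.
One more passenger must land in a bus that already has 7, giving it 8.
So 11 × 7 + 1 = 78 passengers are required.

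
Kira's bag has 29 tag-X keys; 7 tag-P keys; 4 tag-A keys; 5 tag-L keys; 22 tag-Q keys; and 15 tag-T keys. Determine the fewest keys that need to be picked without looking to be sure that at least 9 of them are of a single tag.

41

The 6 tags are the holes; the keys drawn are the pigeons.
To avoid 9 of any one tag, the worst case takes at most 8 of each tag, or every key of a tag that has fewer than 8.
That gives 8 + 7 + 4 + 5 + 8 + 8 = 40 keys with no tag reaching 9.
The next key forces some tag to 9, so 40 + 1 = 41.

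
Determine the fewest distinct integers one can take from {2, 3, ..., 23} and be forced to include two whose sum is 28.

Group the elements by complementary pair {x, 28−x}: {5,23}, {6,22}, {7,21}, …, giving 9 two-element pairs, the single value 14 (it cannot pair with itself since the integers are distinct), and 3 integers whose partner 28−x falls outside [2,23].
Treating each of those 13 groups as a pigeonhole, one can pick one integer per group — 13 integers — with no two summing to 28.
The 14th integer lands in an occupied pair, forcing a sum of 28.

14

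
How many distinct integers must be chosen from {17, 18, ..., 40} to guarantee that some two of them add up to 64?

17

Two chosen integers sum to 64 exactly when both halves of some pair {x, 64−x} with 24 ≤ x ≤ 64−x ≤ 40 are chosen — 8 such pairs.
The remaining 8 elements (those with no distinct partner in range) can never complete a 64-sum, so the worst case takes all of them and one from each pair: 8 + 8 = 16.
By pigeonhole, the 17th integer has to be the second member of some pair, so 16 + 1 = 17.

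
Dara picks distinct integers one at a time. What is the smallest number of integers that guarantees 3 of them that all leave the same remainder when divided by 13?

27

Pigeonhole: the 13 residue classes mod 13 are the pigeonholes.
With 26 integers one could put 2 in each residue class and have no class reach 3.
The 27th integer pushes some class to 3, so 13·2 + 1 = 27.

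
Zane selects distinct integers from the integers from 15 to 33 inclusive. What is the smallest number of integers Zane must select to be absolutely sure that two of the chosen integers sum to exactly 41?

14

A set avoiding the sum 41 can contain at most one of each pair {x, 41−x}, plus the 7 elements whose complement lies outside the range.
The integers 21, …, 33 (13 of them) are such a set: any two sum to at least 21+22 = 43 > 41.
Any 14th integer completes one of the 6 pairs, so 14 choices force a sum of 41.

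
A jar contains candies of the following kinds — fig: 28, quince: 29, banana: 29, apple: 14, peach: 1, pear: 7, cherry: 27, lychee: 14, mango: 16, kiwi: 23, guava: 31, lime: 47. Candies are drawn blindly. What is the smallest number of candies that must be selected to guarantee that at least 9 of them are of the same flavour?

89

By the pigeonhole principle, put each drawn candy into a box by flavour. The largest draw with every box below 9 takes min(count, 8) from each flavour; flavours with fewer than 8 contribute all they have.
Σ min(cᵢ, 8) = 8 + 8 + 8 + 8 + 1 + 7 + 8 + 8 + 8 + 8 + 8 + 8 = 88.
Draw number 88 + 1 = 89 must push one box to 9.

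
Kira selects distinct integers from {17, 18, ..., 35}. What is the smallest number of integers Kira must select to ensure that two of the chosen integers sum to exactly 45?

14

Group the elements by complementary pair {x, 45−x}: {17,28}, {18,27}, {19,26}, …, giving 6 two-element pairs and 7 integers whose partner 45−x falls outside [17,35].
Pigeonhole: treating each of those 13 groups as a pigeonhole, one can pick one integer per group — 13 integers — with no two summing to 45.
The 14th integer lands in an occupied pair, forcing a sum of 45.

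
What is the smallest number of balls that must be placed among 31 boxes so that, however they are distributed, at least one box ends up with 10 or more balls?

280

With 279 balls one could put exactly 9 in each of the 31 boxes, and no box would reach 10.
One more ball must land in a box that already has 9, giving it 10.
So 31 × 9 + 1 = 280 balls are required.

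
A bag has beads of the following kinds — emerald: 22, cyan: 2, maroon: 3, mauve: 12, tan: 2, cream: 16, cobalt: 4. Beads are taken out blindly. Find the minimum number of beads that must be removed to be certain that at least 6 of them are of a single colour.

By the pigeonhole principle, the 7 colours are the holes; the beads drawn are the pigeons.
To avoid 6 of any one colour, the worst case takes at most 5 of each colour, or every bead of a colour that has fewer than 5.
That gives 5 + 2 + 3 + 5 + 2 + 5 + 4 = 26 beads with no colour reaching 6.
The next bead forces some colour to 6, so 26 + 1 = 27.

27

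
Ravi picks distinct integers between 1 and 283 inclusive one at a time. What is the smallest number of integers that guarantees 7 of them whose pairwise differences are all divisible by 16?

97

Integers whose pairwise differences are multiples of 16 are exactly those sharing a remainder mod 16. Pigeonhole: the 16 residue classes mod 16 are the pigeonholes.
With 96 integers one could put 6 in each residue class and have no class reach 7.
The 97th integer pushes some class to 7, so 16·6 + 1 = 97.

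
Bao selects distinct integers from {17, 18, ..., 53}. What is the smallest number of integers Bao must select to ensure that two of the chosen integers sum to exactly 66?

22

Two chosen integers sum to 66 exactly when both halves of some pair {x, 66−x} with 17 ≤ x ≤ 66−x ≤ 49 are chosen — 16 such pairs.
The remaining 5 elements (those with no distinct partner in range) can never complete a 66-sum, so the worst case takes all of them and one from each pair: 5 + 16 = 21.
By pigeonhole, the 22nd integer has to be the second member of some pair, so 21 + 1 = 22.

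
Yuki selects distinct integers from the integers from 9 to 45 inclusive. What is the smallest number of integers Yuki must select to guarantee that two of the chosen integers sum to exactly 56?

21

Group the elements by complementary pair {x, 56−x}: {11,45}, {12,44}, {13,43}, …, giving 17 two-element pairs; the single value 28 (it cannot pair with itself since the integers are distinct); and 2 integers whose partner 56−x falls outside [9,45].
Pigeonhole: treating each of those 20 groups as a pigeonhole, one can pick one integer per group — 20 integers — with no two summing to 56.
The 21st integer lands in an occupied pair, forcing a sum of 56.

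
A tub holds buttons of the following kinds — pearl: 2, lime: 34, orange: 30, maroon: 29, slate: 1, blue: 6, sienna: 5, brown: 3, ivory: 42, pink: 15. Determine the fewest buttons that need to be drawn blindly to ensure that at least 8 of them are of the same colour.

53

Put each drawn button into a box by colour. The largest draw with every box below 8 takes min(count, 7) from each colour; colours with fewer than 7 contribute all they have.
Σ min(cᵢ, 7) = 2 + 7 + 7 + 7 + 1 + 6 + 5 + 3 + 7 + 7 = 52.
Draw number 52 + 1 = 53 must push one box to 8.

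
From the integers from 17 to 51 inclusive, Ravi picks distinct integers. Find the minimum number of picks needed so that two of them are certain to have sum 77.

Two chosen integers sum to 77 exactly when both halves of some pair {x, 77−x} with 26 ≤ x ≤ 77−x ≤ 51 are chosen — 13 such pairs.
The remaining 9 elements (those with no distinct partner in range) can never complete a 77-sum, so the worst case takes all of them and one from each pair: 9 + 13 = 22.
The 23rd integer has to be the second member of some pair, so 22 + 1 = 23.

23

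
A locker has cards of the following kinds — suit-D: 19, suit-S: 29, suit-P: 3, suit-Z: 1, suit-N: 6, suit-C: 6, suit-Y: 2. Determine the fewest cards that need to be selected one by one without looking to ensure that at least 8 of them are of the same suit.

33

An adversary could hand out at most 7 cards per suit (5 suits run out sooner): 7 + 7 + 3 + 1 + 6 + 6 + 2 = 32 cards and still no suit has 8.
By pigeonhole, one more card lands in a suit already at 7, so 33 draws are enough and 32 are not.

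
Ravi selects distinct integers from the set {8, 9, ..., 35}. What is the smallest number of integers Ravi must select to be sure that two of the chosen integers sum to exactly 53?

20

Two chosen integers sum to 53 exactly when both halves of some pair {x, 53−x} with 18 ≤ x ≤ 53−x ≤ 35 are chosen — 9 such pairs.
The remaining 10 elements (those with no distinct partner in range) can never complete a 53-sum, so the worst case takes all of them and one from each pair: 10 + 9 = 19.
By the pigeonhole principle, the 20th integer has to be the second member of some pair, so 19 + 1 = 20.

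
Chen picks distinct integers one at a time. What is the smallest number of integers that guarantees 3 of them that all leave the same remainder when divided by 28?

57

By the pigeonhole principle, the 28 residue classes mod 28 are the pigeonholes.
With 56 integers one could put 2 in each residue class and have no class reach 3.
The 57th integer pushes some class to 3, so 28·2 + 1 = 57.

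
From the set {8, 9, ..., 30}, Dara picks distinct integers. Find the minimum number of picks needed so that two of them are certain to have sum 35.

Two chosen integers sum to 35 exactly when both halves of some pair {x, 35−x} with 8 ≤ x ≤ 35−x ≤ 27 are chosen — 10 such pairs.
The remaining 3 elements (those with no distinct partner in range) can never complete a 35-sum, so the worst case takes all of them and one from each pair: 3 + 10 = 13.
The 14th integer has to be the second member of some pair, so 13 + 1 = 14.

14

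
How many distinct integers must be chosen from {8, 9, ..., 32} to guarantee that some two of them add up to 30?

19

A set avoiding the sum 30 can contain at most one of each pair {x, 30−x}, plus the 11 elements whose complement lies outside the range or equal to its own complement.
The integers 15, …, 32 (18 of them) are such a set: any two sum to at least 15+16 = 31 > 30.
By pigeonhole, any 19th integer completes one of the 7 pairs, so 19 choices force a sum of 30.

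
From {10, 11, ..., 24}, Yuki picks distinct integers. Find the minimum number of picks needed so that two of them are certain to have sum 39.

Group the elements by complementary pair {x, 39−x}: {15,24}, {16,23}, {17,22}, …, giving 5 two-element pairs and 5 integers whose partner 39−x falls outside [10,24].
By pigeonhole, treating each of those 10 groups as a pigeonhole, one can pick one integer per group — 10 integers — with no two summing to 39.
The 11th integer lands in an occupied pair, forcing a sum of 39.

11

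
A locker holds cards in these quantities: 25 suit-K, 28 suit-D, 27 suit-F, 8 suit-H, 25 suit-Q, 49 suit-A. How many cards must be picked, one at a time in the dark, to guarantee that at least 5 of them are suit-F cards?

140

In the worst case for collecting suit-F cards, every non-suit-F card comes out first.
There are 25 + 28 + 8 + 25 + 49 = 135 non-suit-F cards altogether.
After those, each further card must be suit-F, so 135 + 5 = 140 draws guarantee 5 suit-F cards.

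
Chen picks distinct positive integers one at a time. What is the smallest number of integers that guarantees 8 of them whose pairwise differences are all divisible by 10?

71

Integers whose pairwise differences are multiples of 10 are exactly those sharing a remainder mod 10. The 10 residue classes mod 10 are the pigeonholes.
With 70 integers one could put 7 in each residue class and have no class reach 8.
The 71st integer pushes some class to 8, so 10·7 + 1 = 71.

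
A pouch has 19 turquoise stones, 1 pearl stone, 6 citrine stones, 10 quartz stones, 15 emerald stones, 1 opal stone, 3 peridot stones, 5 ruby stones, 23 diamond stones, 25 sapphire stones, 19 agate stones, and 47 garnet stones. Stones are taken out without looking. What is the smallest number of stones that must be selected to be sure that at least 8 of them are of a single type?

Put each drawn stone into a box by type. The largest draw with every box below 8 takes min(count, 7) from each type; types with fewer than 7 contribute all they have.
Σ min(cᵢ, 7) = 7 + 1 + 6 + 7 + 7 + 1 + 3 + 5 + 7 + 7 + 7 + 7 = 65.
Draw number 65 + 1 = 66 must push one box to 8.

66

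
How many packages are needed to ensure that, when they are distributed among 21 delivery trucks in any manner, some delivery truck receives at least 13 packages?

With 252 packages one could put exactly 12 in each of the 21 delivery trucks, and no delivery truck would reach 13.
Pigeonhole: one more package must land in a delivery truck that already has 12, giving it 13.
So 21 × 12 + 1 = 253 packages are required.

253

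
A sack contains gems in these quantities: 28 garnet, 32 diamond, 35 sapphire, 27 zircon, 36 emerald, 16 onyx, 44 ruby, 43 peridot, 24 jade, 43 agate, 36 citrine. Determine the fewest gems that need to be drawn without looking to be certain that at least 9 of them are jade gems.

349

In the worst case for collecting jade gems, every non-jade gem comes out first.
There are 28 + 32 + 35 + 27 + 36 + 16 + 44 + 43 + 43 + 36 = 340 non-jade gems altogether.
After those, each further gem must be jade, so 340 + 9 = 349 draws guarantee 9 jade gems.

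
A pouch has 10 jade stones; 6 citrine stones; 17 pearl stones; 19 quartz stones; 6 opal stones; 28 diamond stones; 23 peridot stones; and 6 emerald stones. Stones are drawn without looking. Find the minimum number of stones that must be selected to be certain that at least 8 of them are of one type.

54

Pigeonhole: the 8 types are the holes; the stones drawn are the pigeons.
To avoid 8 of any one type, the worst case takes at most 7 of each type, or every stone of a type that has fewer than 7.
That gives 7 + 6 + 7 + 7 + 6 + 7 + 7 + 6 = 53 stones with no type reaching 8.
The next stone forces some type to 8, so 53 + 1 = 54.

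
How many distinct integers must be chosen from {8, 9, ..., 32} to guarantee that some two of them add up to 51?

Group the elements by complementary pair {x, 51−x}: {19,32}, {20,31}, {21,30}, …, giving 7 two-element pairs and 11 integers whose partner 51−x falls outside [8,32].
By pigeonhole, treating each of those 18 groups as a pigeonhole, one can pick one integer per group — 18 integers — with no two summing to 51.
The 19th integer lands in an occupied pair, forcing a sum of 51.

19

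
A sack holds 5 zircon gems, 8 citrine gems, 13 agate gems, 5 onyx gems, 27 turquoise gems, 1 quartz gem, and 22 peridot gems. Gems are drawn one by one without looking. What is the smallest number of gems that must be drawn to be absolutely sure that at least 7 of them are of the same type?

By pigeonhole, the 7 types are the holes; the gems drawn are the pigeons.
To avoid 7 of any one type, the worst case takes at most 6 of each type, or every gem of a type that has fewer than 6.
That gives 5 + 6 + 6 + 5 + 6 + 1 + 6 = 35 gems with no type reaching 7.
The next gem forces some type to 7, so 35 + 1 = 36.

36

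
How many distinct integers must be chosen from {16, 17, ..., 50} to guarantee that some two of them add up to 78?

25

Two chosen integers sum to 78 exactly when both halves of some pair {x, 78−x} with 28 ≤ x ≤ 78−x ≤ 50 are chosen — 11 such pairs.
The remaining 13 elements (those with no distinct partner in range) can never complete a 78-sum, so the worst case takes all of them and one from each pair: 13 + 11 = 24.
The 25th integer has to be the second member of some pair, so 24 + 1 = 25.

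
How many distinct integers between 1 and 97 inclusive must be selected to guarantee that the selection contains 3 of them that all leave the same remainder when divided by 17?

35

The 17 residue classes mod 17 are the pigeonholes.
With 34 integers one could put 2 in each residue class and have no class reach 3.
The 35th integer pushes some class to 3, so 17·2 + 1 = 35.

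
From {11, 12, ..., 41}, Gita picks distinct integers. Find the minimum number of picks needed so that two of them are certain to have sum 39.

A set avoiding the sum 39 can contain at most one of each pair {x, 39−x}, plus the 13 elements whose complement lies outside the range.
The integers 20, …, 41 (22 of them) are such a set: any two sum to at least 20+21 = 41 > 39.
Any 23rd integer completes one of the 9 pairs, so 23 choices force a sum of 39.

23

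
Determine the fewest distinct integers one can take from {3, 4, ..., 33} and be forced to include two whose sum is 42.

A set avoiding the sum 42 can contain at most one of each pair {x, 42−x}, plus the 7 elements whose complement lies outside the range or equal to its own complement.
The integers 3, …, 21 (19 of them) are such a set: any two sum to at least 3+4 = 7 and at most 20+21 = 41 < 42.
By the pigeonhole principle, any 20th integer completes one of the 12 pairs, so 20 choices force a sum of 42.

20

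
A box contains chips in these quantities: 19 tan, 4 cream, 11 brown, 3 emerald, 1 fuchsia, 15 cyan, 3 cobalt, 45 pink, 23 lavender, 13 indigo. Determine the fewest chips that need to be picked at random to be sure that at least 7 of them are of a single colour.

48

By the pigeonhole principle, put each drawn chip into a box by colour. The largest draw with every box below 7 takes min(count, 6) from each colour; colours with fewer than 6 contribute all they have.
Σ min(cᵢ, 6) = 6 + 4 + 6 + 3 + 1 + 6 + 3 + 6 + 6 + 6 = 47.
Draw number 47 + 1 = 48 must push one box to 7.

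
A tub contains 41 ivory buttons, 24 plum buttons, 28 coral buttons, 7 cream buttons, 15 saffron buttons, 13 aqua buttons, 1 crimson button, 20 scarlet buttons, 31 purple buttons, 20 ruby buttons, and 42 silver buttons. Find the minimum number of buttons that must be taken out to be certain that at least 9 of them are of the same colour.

81

An adversary could hand out at most 8 buttons per colour (cream, crimson run out sooner): 8 + 8 + 8 + 7 + 8 + 8 + 1 + 8 + 8 + 8 + 8 = 80 buttons and still no colour has 9.
One more button lands in a colour already at 8, so 81 draws are enough and 80 are not.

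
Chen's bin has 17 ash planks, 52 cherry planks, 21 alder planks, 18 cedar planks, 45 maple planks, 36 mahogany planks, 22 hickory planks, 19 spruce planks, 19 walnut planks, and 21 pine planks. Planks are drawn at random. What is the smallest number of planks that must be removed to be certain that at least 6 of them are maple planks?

In the worst case for collecting maple planks, every non-maple plank comes out first.
There are 17 + 52 + 21 + 18 + 36 + 22 + 19 + 19 + 21 = 225 non-maple planks altogether.
After those, each further plank must be maple, so 225 + 6 = 231 draws guarantee 6 maple planks.

231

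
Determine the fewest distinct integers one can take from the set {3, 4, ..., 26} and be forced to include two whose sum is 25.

A set avoiding the sum 25 can contain at most one of each pair {x, 25−x}, plus the 4 elements whose complement lies outside the range.
The integers 13, …, 26 (14 of them) are such a set: any two sum to at least 13+14 = 27 > 25.
Pigeonhole: any 15th integer completes one of the 10 pairs, so 15 choices force a sum of 25.

15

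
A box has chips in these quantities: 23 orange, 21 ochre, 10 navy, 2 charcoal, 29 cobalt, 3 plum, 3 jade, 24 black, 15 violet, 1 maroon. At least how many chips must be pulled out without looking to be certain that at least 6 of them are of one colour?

40

Put each drawn chip into a box by colour. The largest draw with every box below 6 takes min(count, 5) from each colour; colours with fewer than 5 contribute all they have.
Σ min(cᵢ, 5) = 5 + 5 + 5 + 2 + 5 + 3 + 3 + 5 + 5 + 1 = 39.
Draw number 39 + 1 = 40 must push one box to 6.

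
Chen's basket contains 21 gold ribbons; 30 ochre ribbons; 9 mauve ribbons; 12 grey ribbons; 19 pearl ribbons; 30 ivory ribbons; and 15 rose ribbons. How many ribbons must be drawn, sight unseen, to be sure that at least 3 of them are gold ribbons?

In the worst case for collecting gold ribbons, every non-gold ribbon comes out first.
There are 30 + 9 + 12 + 19 + 30 + 15 = 115 non-gold ribbons altogether.
After those, each further ribbon must be gold, so 115 + 3 = 118 draws guarantee 3 gold ribbons.

118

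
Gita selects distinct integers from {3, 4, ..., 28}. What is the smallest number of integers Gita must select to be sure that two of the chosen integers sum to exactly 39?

18

Group the elements by complementary pair {x, 39−x}: {11,28}, {12,27}, {13,26}, …, giving 9 two-element pairs and 8 integers whose partner 39−x falls outside [3,28].
By the pigeonhole principle, treating each of those 17 groups as a pigeonhole, one can pick one integer per group — 17 integers — with no two summing to 39.
The 18th integer lands in an occupied pair, forcing a sum of 39.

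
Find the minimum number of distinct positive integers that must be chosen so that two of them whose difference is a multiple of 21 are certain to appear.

Integers whose pairwise differences are multiples of 21 are exactly those sharing a remainder mod 21. The 21 residue classes mod 21 are the pigeonholes.
With 21 integers one could put 1 in each residue class and have no class reach 2.
The 22nd integer pushes some class to 2, so 21·1 + 1 = 22.

22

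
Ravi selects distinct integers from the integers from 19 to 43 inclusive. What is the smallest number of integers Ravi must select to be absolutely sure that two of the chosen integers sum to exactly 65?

Group the elements by complementary pair {x, 65−x}: {22,43}, {23,42}, {24,41}, …, giving 11 two-element pairs and 3 integers whose partner 65−x falls outside [19,43].
By pigeonhole, treating each of those 14 groups as a pigeonhole, one can pick one integer per group — 14 integers — with no two summing to 65.
The 15th integer lands in an occupied pair, forcing a sum of 65.

15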